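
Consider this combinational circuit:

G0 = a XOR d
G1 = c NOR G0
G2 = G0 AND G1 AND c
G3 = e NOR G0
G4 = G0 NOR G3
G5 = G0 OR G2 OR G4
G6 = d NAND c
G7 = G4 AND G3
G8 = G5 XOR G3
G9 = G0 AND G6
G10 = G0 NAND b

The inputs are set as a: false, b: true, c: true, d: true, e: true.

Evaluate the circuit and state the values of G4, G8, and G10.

G0 = a XOR d = false XOR true = true
G1 = c NOR G0 = true NOR true = false
G2 = G0 AND G1 AND c = true AND false AND true = false
G3 = e NOR G0 = true NOR true = false
G4 = G0 NOR G3 = true NOR false = false
G5 = G0 OR G2 OR G4 = true OR false OR false = true
G8 = G5 XOR G3 = true XOR false = true
G10 = G0 NAND b = true NAND true = false

G4 = false, G8 = true, G10 = false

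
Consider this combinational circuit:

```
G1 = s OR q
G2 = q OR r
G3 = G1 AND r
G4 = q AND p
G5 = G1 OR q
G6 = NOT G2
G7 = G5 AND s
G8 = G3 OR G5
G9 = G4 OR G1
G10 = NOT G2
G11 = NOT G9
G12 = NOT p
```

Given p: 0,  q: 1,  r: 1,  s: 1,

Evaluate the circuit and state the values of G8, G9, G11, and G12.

G8 = 1  G9 = 1  G11 = 0  G12 = 1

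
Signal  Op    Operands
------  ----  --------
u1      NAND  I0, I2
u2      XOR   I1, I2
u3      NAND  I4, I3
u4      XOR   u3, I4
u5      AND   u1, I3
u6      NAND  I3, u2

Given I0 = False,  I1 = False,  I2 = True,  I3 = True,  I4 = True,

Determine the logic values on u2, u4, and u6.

u2 = True, u4 = True, u6 = False

u2 = I1 XOR I2 = False XOR True = True
u3 = I4 NAND I3 = True NAND True = False
u4 = u3 XOR I4 = False XOR True = True
u6 = I3 NAND u2 = True NAND True = False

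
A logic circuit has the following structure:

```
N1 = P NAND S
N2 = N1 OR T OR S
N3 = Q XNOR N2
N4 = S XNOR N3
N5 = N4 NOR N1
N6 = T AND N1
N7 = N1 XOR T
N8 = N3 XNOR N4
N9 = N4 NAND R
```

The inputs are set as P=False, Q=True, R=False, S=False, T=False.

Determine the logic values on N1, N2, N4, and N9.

N1 = P NAND S = False NAND False = True
N2 = N1 OR T OR S = True OR False OR False = True
N3 = Q XNOR N2 = True XNOR True = True
N4 = S XNOR N3 = False XNOR True = False
N9 = N4 NAND R = False NAND False = True

N1 = True; N2 = True; N4 = False; N9 = True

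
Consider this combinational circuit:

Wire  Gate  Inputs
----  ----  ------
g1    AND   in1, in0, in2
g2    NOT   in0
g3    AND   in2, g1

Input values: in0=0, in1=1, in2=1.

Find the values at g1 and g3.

g1 = in1 AND in0 AND in2 = 1 AND 0 AND 1 = 0
g3 = in2 AND g1 = 1 AND 0 = 0

g1 = 0, g3 = 0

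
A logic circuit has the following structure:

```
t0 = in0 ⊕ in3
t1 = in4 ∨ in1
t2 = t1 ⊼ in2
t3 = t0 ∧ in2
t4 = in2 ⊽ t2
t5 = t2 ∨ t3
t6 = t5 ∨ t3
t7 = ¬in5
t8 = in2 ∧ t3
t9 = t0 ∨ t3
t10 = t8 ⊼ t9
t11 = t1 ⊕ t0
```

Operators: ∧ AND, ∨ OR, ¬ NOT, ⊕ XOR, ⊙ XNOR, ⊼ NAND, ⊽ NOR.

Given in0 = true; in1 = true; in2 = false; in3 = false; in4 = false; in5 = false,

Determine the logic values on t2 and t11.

t2 = true  t11 = false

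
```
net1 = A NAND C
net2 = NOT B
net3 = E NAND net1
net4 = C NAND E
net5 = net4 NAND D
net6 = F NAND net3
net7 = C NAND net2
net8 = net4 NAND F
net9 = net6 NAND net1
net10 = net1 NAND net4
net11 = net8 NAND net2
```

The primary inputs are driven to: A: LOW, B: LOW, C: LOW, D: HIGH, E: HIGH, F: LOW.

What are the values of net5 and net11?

net5 = LOW; net11 = LOW

net2 = NOT B = NOT LOW = HIGH
net4 = C NAND E = LOW NAND HIGH = HIGH
net5 = net4 NAND D = HIGH NAND HIGH = LOW
net8 = net4 NAND F = HIGH NAND LOW = HIGH
net11 = net8 NAND net2 = HIGH NAND HIGH = LOW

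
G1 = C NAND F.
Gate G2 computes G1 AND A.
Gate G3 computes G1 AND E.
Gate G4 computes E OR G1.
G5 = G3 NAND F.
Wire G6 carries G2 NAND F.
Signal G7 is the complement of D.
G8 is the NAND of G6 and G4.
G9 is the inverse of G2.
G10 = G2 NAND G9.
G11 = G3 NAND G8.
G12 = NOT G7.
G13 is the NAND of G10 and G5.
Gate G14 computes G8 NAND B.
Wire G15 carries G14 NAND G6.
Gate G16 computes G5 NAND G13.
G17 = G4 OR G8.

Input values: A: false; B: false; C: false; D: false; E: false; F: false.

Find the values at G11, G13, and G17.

G1 = C NAND F = false NAND false = true
G2 = G1 AND A = true AND false = false
G3 = G1 AND E = true AND false = false
G4 = E OR G1 = false OR true = true
G5 = G3 NAND F = false NAND false = true
G6 = G2 NAND F = false NAND false = true
G8 = G6 NAND G4 = true NAND true = false
G9 = NOT G2 = NOT false = true
G10 = G2 NAND G9 = false NAND true = true
G11 = G3 NAND G8 = false NAND false = true
G13 = G10 NAND G5 = true NAND true = false
G17 = G4 OR G8 = true OR false = true

G11 = true, G13 = false, G17 = true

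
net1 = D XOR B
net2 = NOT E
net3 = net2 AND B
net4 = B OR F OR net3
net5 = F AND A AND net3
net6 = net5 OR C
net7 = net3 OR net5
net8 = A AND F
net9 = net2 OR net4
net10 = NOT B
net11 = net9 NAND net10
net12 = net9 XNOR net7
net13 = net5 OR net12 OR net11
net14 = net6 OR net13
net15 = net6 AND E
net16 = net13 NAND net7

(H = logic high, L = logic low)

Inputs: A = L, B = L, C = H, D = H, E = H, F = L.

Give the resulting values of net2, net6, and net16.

net2 = NOT E = NOT H = L
net3 = net2 AND B = L AND L = L
net4 = B OR F OR net3 = L OR L OR L = L
net5 = F AND A AND net3 = L AND L AND L = L
net6 = net5 OR C = L OR H = H
net7 = net3 OR net5 = L OR L = L
net9 = net2 OR net4 = L OR L = L
net10 = NOT B = NOT L = H
net11 = net9 NAND net10 = L NAND H = H
net12 = net9 XNOR net7 = L XNOR L = H
net13 = net5 OR net12 OR net11 = L OR H OR H = H
net16 = net13 NAND net7 = H NAND L = H

net2 = L  net6 = H  net16 = H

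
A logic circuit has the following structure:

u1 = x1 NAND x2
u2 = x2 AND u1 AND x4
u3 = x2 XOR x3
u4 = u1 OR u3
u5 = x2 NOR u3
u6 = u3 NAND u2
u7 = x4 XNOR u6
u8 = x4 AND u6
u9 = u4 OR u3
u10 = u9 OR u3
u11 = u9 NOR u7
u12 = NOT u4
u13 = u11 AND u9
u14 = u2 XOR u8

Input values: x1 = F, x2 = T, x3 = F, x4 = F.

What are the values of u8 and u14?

u8 = F, u14 = F

u1 = x1 NAND x2 = F NAND T = T
u2 = x2 AND u1 AND x4 = T AND T AND F = F
u3 = x2 XOR x3 = T XOR F = T
u6 = u3 NAND u2 = T NAND F = T
u8 = x4 AND u6 = F AND T = F
u14 = u2 XOR u8 = F XOR F = F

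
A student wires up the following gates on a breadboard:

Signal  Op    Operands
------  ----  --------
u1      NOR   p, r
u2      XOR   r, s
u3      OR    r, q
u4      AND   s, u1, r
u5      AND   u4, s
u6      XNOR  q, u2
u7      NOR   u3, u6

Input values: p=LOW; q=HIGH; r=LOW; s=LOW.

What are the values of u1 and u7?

u1 = HIGH, u7 = LOW

u1 = p NOR r = LOW NOR LOW = HIGH
u2 = r XOR s = LOW XOR LOW = LOW
u3 = r OR q = LOW OR HIGH = HIGH
u6 = q XNOR u2 = HIGH XNOR LOW = LOW
u7 = u3 NOR u6 = HIGH NOR LOW = LOW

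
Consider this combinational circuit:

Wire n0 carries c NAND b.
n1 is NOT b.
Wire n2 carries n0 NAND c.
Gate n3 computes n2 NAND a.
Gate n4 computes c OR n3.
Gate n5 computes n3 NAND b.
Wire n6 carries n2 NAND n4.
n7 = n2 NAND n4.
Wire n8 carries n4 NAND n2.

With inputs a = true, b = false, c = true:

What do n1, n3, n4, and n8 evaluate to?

n1 = true, n3 = true, n4 = true, n8 = true

n0 = c NAND b = true NAND false = true
n1 = NOT b = NOT false = true
n2 = n0 NAND c = true NAND true = false
n3 = n2 NAND a = false NAND true = true
n4 = c OR n3 = true OR true = true
n8 = n4 NAND n2 = true NAND false = true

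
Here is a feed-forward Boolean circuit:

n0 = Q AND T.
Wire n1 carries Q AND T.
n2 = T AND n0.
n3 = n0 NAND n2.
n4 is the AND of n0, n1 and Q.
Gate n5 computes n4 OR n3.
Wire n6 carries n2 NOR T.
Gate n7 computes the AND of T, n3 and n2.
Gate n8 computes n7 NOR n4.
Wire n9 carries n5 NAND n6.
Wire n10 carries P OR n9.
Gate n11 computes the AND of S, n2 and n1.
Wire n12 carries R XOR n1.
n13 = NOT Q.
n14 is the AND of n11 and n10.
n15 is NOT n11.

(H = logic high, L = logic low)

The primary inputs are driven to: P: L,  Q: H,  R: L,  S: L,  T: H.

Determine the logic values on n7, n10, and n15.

n0 = Q AND T = H AND H = H
n1 = Q AND T = H AND H = H
n2 = T AND n0 = H AND H = H
n3 = n0 NAND n2 = H NAND H = L
n4 = n0 AND n1 AND Q = H AND H AND H = H
n5 = n4 OR n3 = H OR L = H
n6 = n2 NOR T = H NOR H = L
n7 = T AND n3 AND n2 = H AND L AND H = L
n9 = n5 NAND n6 = H NAND L = H
n10 = P OR n9 = L OR H = H
n11 = S AND n2 AND n1 = L AND H AND H = L
n15 = NOT n11 = NOT L = H

n7 = L, n10 = H, n15 = H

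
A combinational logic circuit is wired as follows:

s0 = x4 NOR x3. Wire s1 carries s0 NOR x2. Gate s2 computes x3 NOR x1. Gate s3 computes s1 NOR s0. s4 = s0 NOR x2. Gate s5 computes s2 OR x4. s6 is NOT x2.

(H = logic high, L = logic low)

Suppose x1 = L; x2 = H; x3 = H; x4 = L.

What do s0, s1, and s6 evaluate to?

s0 = L, s1 = L, s6 = L

s0 = x4 NOR x3 = L NOR H = L
s1 = s0 NOR x2 = L NOR H = L
s6 = NOT x2 = NOT H = L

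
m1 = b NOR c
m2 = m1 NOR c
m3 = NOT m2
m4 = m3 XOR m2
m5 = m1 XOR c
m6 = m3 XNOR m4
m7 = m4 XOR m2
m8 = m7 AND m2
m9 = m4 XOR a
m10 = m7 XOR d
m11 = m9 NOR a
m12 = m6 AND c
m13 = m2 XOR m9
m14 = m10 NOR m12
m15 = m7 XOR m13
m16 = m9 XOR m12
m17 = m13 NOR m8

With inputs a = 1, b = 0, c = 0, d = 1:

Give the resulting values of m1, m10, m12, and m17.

m1 = 1, m10 = 0, m12 = 0, m17 = 1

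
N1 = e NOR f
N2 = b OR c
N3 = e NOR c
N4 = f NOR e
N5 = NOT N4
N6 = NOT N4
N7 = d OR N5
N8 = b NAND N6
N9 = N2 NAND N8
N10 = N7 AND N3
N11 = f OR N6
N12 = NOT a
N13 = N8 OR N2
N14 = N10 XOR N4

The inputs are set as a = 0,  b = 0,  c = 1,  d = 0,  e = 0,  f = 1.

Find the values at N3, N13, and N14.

N3 = 0, N13 = 1, N14 = 0

N2 = b OR c = 0 OR 1 = 1
N3 = e NOR c = 0 NOR 1 = 0
N4 = f NOR e = 1 NOR 0 = 0
N5 = NOT N4 = NOT 0 = 1
N6 = NOT N4 = NOT 0 = 1
N7 = d OR N5 = 0 OR 1 = 1
N8 = b NAND N6 = 0 NAND 1 = 1
N10 = N7 AND N3 = 1 AND 0 = 0
N13 = N8 OR N2 = 1 OR 1 = 1
N14 = N10 XOR N4 = 0 XOR 0 = 0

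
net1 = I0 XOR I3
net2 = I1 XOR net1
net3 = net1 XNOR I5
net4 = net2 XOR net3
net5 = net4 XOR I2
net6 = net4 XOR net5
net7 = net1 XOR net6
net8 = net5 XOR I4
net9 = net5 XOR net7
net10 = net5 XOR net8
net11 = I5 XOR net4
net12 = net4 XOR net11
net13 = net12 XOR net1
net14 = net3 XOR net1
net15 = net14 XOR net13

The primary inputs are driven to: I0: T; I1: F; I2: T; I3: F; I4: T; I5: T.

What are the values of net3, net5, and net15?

net3 = T  net5 = T  net15 = F

net1 = I0 XOR I3 = T XOR F = T
net2 = I1 XOR net1 = F XOR T = T
net3 = net1 XNOR I5 = T XNOR T = T
net4 = net2 XOR net3 = T XOR T = F
net5 = net4 XOR I2 = F XOR T = T
net11 = I5 XOR net4 = T XOR F = T
net12 = net4 XOR net11 = F XOR T = T
net13 = net12 XOR net1 = T XOR T = F
net14 = net3 XOR net1 = T XOR T = F
net15 = net14 XOR net13 = F XOR F = F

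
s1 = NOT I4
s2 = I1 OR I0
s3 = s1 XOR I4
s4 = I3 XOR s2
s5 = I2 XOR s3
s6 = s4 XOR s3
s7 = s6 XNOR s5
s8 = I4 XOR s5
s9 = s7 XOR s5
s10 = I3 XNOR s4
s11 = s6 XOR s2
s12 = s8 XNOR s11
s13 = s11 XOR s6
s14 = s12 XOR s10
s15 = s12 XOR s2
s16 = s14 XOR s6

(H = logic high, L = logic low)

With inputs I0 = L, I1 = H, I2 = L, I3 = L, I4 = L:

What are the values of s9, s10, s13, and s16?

s1 = NOT I4 = NOT L = H
s2 = I1 OR I0 = H OR L = H
s3 = s1 XOR I4 = H XOR L = H
s4 = I3 XOR s2 = L XOR H = H
s5 = I2 XOR s3 = L XOR H = H
s6 = s4 XOR s3 = H XOR H = L
s7 = s6 XNOR s5 = L XNOR H = L
s8 = I4 XOR s5 = L XOR H = H
s9 = s7 XOR s5 = L XOR H = H
s10 = I3 XNOR s4 = L XNOR H = L
s11 = s6 XOR s2 = L XOR H = H
s12 = s8 XNOR s11 = H XNOR H = H
s13 = s11 XOR s6 = H XOR L = H
s14 = s12 XOR s10 = H XOR L = H
s16 = s14 XOR s6 = H XOR L = H

s9 = H, s10 = L, s13 = H, s16 = H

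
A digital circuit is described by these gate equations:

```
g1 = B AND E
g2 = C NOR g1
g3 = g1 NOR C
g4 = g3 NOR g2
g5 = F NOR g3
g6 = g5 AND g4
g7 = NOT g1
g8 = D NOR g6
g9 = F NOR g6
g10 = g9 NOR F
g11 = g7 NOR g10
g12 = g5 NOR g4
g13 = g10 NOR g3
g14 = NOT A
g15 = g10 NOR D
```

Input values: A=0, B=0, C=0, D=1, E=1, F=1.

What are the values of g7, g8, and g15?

g7 = 1, g8 = 0, g15 = 0

g1 = B AND E = 0 AND 1 = 0
g2 = C NOR g1 = 0 NOR 0 = 1
g3 = g1 NOR C = 0 NOR 0 = 1
g4 = g3 NOR g2 = 1 NOR 1 = 0
g5 = F NOR g3 = 1 NOR 1 = 0
g6 = g5 AND g4 = 0 AND 0 = 0
g7 = NOT g1 = NOT 0 = 1
g8 = D NOR g6 = 1 NOR 0 = 0
g9 = F NOR g6 = 1 NOR 0 = 0
g10 = g9 NOR F = 0 NOR 1 = 0
g15 = g10 NOR D = 0 NOR 1 = 0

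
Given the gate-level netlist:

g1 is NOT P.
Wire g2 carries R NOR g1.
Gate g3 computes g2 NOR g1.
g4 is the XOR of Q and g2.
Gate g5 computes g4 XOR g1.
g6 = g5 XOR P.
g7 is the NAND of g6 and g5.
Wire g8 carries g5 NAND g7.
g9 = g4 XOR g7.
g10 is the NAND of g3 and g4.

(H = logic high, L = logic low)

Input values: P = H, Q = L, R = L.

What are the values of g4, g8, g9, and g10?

g4 = H, g8 = L, g9 = L, g10 = H

g1 = NOT P = NOT H = L
g2 = R NOR g1 = L NOR L = H
g3 = g2 NOR g1 = H NOR L = L
g4 = Q XOR g2 = L XOR H = H
g5 = g4 XOR g1 = H XOR L = H
g6 = g5 XOR P = H XOR H = L
g7 = g6 NAND g5 = L NAND H = H
g8 = g5 NAND g7 = H NAND H = L
g9 = g4 XOR g7 = H XOR H = L
g10 = g3 NAND g4 = L NAND H = H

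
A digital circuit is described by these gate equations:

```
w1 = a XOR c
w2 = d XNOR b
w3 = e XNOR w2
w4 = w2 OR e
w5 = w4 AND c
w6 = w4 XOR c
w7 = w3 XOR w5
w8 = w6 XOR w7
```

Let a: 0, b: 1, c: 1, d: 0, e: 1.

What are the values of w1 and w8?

w1 = 1, w8 = 1

w1 = a XOR c = 0 XOR 1 = 1
w2 = d XNOR b = 0 XNOR 1 = 0
w3 = e XNOR w2 = 1 XNOR 0 = 0
w4 = w2 OR e = 0 OR 1 = 1
w5 = w4 AND c = 1 AND 1 = 1
w6 = w4 XOR c = 1 XOR 1 = 0
w7 = w3 XOR w5 = 0 XOR 1 = 1
w8 = w6 XOR w7 = 0 XOR 1 = 1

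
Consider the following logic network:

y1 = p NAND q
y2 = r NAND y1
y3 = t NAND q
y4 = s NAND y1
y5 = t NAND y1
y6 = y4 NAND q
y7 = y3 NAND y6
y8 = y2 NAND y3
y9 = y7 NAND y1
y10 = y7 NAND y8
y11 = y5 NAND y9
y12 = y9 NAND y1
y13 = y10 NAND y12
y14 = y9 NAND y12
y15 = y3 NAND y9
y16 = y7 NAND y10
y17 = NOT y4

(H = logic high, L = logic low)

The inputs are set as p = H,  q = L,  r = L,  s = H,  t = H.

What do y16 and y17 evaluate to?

y16 = H  y17 = H

y1 = p NAND q = H NAND L = H
y2 = r NAND y1 = L NAND H = H
y3 = t NAND q = H NAND L = H
y4 = s NAND y1 = H NAND H = L
y6 = y4 NAND q = L NAND L = H
y7 = y3 NAND y6 = H NAND H = L
y8 = y2 NAND y3 = H NAND H = L
y10 = y7 NAND y8 = L NAND L = H
y16 = y7 NAND y10 = L NAND H = H
y17 = NOT y4 = NOT L = H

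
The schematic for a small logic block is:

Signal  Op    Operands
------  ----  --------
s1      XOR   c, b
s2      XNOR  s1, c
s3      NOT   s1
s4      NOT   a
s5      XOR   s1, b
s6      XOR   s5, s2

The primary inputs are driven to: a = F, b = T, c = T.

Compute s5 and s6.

s5 = T; s6 = T

s1 = c XOR b = T XOR T = F
s2 = s1 XNOR c = F XNOR T = F
s5 = s1 XOR b = F XOR T = T
s6 = s5 XOR s2 = T XOR F = T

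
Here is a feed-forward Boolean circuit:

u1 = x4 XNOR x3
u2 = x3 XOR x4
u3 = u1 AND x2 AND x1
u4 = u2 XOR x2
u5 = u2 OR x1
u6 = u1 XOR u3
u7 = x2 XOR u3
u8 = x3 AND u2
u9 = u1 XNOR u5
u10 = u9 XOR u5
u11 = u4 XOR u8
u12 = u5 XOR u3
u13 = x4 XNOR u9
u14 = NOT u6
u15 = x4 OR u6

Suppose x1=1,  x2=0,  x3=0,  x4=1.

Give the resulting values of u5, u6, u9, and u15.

u5 = 1, u6 = 0, u9 = 0, u15 = 1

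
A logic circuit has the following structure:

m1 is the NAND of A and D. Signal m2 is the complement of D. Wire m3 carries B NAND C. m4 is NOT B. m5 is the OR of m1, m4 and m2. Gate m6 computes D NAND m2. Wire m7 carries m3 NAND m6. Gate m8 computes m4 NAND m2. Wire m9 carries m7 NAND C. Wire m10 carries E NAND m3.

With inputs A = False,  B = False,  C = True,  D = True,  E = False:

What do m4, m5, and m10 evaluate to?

m4 = True, m5 = True, m10 = True

m1 = A NAND D = False NAND True = True
m2 = NOT D = NOT True = False
m3 = B NAND C = False NAND True = True
m4 = NOT B = NOT False = True
m5 = m1 OR m4 OR m2 = True OR True OR False = True
m10 = E NAND m3 = False NAND True = True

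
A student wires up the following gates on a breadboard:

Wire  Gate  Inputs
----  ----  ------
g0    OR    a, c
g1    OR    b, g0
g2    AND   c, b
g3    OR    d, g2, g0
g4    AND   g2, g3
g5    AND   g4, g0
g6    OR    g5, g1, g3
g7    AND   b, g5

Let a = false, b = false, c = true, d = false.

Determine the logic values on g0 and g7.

g0 = true, g7 = false

g0 = a OR c = false OR true = true
g2 = c AND b = true AND false = false
g3 = d OR g2 OR g0 = false OR false OR true = true
g4 = g2 AND g3 = false AND true = false
g5 = g4 AND g0 = false AND true = false
g7 = b AND g5 = false AND false = false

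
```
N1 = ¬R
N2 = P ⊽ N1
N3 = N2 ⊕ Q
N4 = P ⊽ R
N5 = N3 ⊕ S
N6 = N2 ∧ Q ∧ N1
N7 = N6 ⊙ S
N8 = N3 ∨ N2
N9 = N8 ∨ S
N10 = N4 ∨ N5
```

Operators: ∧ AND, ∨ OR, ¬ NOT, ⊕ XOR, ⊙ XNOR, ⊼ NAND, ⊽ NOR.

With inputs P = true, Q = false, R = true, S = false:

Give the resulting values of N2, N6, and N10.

N1 = NOT R = NOT true = false
N2 = P NOR N1 = true NOR false = false
N3 = N2 XOR Q = false XOR false = false
N4 = P NOR R = true NOR true = false
N5 = N3 XOR S = false XOR false = false
N6 = N2 AND Q AND N1 = false AND false AND false = false
N10 = N4 OR N5 = false OR false = false

N2 = false, N6 = false, N10 = false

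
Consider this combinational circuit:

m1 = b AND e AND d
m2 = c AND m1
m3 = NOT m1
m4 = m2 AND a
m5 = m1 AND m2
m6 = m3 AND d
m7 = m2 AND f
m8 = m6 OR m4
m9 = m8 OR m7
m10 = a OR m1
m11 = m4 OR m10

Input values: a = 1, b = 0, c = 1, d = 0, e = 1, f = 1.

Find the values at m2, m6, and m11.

m2 = 0  m6 = 0  m11 = 1

m1 = b AND e AND d = 0 AND 1 AND 0 = 0
m2 = c AND m1 = 1 AND 0 = 0
m3 = NOT m1 = NOT 0 = 1
m4 = m2 AND a = 0 AND 1 = 0
m6 = m3 AND d = 1 AND 0 = 0
m10 = a OR m1 = 1 OR 0 = 1
m11 = m4 OR m10 = 0 OR 1 = 1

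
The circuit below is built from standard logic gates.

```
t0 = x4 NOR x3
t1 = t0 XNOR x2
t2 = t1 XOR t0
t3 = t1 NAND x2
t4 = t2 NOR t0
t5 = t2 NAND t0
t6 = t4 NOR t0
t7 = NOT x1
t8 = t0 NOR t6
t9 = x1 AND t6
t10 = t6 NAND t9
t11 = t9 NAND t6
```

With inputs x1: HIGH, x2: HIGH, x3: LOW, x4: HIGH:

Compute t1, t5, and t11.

t1 = LOW, t5 = HIGH, t11 = HIGH

t0 = x4 NOR x3 = HIGH NOR LOW = LOW
t1 = t0 XNOR x2 = LOW XNOR HIGH = LOW
t2 = t1 XOR t0 = LOW XOR LOW = LOW
t4 = t2 NOR t0 = LOW NOR LOW = HIGH
t5 = t2 NAND t0 = LOW NAND LOW = HIGH
t6 = t4 NOR t0 = HIGH NOR LOW = LOW
t9 = x1 AND t6 = HIGH AND LOW = LOW
t11 = t9 NAND t6 = LOW NAND LOW = HIGH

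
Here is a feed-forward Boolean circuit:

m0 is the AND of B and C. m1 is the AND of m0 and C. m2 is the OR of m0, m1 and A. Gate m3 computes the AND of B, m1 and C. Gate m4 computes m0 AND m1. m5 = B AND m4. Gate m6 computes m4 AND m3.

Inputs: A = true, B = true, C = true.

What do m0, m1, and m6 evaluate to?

m0 = B AND C = true AND true = true
m1 = m0 AND C = true AND true = true
m3 = B AND m1 AND C = true AND true AND true = true
m4 = m0 AND m1 = true AND true = true
m6 = m4 AND m3 = true AND true = true

m0 = true, m1 = true, m6 = true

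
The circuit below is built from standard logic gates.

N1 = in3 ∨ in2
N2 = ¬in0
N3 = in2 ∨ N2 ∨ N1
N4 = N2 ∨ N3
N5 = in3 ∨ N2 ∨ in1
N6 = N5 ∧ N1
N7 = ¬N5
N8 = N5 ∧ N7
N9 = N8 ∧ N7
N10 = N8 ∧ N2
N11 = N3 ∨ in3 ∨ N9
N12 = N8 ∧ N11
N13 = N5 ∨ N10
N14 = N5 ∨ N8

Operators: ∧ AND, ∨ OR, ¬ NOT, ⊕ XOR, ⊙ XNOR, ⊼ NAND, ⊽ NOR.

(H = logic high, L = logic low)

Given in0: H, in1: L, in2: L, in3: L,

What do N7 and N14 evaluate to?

N2 = NOT in0 = NOT H = L
N5 = in3 OR N2 OR in1 = L OR L OR L = L
N7 = NOT N5 = NOT L = H
N8 = N5 AND N7 = L AND H = L
N14 = N5 OR N8 = L OR L = L

N7 = H, N14 = L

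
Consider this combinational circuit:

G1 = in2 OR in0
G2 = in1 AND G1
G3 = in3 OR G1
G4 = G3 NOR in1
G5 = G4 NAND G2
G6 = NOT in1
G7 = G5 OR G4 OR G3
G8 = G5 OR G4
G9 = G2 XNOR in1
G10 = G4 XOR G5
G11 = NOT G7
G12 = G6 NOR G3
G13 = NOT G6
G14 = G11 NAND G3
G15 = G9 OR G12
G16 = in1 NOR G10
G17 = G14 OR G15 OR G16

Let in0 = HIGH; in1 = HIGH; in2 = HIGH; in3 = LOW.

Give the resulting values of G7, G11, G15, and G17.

G7 = HIGH; G11 = LOW; G15 = HIGH; G17 = HIGH

G1 = in2 OR in0 = HIGH OR HIGH = HIGH
G2 = in1 AND G1 = HIGH AND HIGH = HIGH
G3 = in3 OR G1 = LOW OR HIGH = HIGH
G4 = G3 NOR in1 = HIGH NOR HIGH = LOW
G5 = G4 NAND G2 = LOW NAND HIGH = HIGH
G6 = NOT in1 = NOT HIGH = LOW
G7 = G5 OR G4 OR G3 = HIGH OR LOW OR HIGH = HIGH
G9 = G2 XNOR in1 = HIGH XNOR HIGH = HIGH
G10 = G4 XOR G5 = LOW XOR HIGH = HIGH
G11 = NOT G7 = NOT HIGH = LOW
G12 = G6 NOR G3 = LOW NOR HIGH = LOW
G14 = G11 NAND G3 = LOW NAND HIGH = HIGH
G15 = G9 OR G12 = HIGH OR LOW = HIGH
G16 = in1 NOR G10 = HIGH NOR HIGH = LOW
G17 = G14 OR G15 OR G16 = HIGH OR HIGH OR LOW = HIGH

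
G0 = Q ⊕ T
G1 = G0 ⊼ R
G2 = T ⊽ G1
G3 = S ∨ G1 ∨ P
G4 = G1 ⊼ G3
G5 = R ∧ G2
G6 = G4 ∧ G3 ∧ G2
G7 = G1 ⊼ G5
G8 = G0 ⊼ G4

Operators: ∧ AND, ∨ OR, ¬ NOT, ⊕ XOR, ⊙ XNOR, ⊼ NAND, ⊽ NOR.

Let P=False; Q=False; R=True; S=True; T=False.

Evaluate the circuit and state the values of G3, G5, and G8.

G3 = True, G5 = False, G8 = True

G0 = Q XOR T = False XOR False = False
G1 = G0 NAND R = False NAND True = True
G2 = T NOR G1 = False NOR True = False
G3 = S OR G1 OR P = True OR True OR False = True
G4 = G1 NAND G3 = True NAND True = False
G5 = R AND G2 = True AND False = False
G8 = G0 NAND G4 = False NAND False = True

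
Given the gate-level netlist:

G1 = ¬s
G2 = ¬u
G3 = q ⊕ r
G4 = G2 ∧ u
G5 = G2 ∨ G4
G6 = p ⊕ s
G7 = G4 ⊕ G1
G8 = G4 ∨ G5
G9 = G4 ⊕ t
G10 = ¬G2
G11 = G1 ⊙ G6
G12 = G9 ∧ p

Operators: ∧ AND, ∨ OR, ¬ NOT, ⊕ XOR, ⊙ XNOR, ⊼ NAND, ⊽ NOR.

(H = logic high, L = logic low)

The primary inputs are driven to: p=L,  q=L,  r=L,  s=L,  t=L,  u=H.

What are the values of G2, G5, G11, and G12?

G2 = L, G5 = L, G11 = L, G12 = L

G1 = NOT s = NOT L = H
G2 = NOT u = NOT H = L
G4 = G2 AND u = L AND H = L
G5 = G2 OR G4 = L OR L = L
G6 = p XOR s = L XOR L = L
G9 = G4 XOR t = L XOR L = L
G11 = G1 XNOR G6 = H XNOR L = L
G12 = G9 AND p = L AND L = L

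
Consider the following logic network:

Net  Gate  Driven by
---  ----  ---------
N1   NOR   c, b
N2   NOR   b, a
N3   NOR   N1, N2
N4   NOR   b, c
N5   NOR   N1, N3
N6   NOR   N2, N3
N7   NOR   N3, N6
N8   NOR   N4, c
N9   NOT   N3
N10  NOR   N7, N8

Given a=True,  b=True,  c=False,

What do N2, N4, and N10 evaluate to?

N1 = c NOR b = False NOR True = False
N2 = b NOR a = True NOR True = False
N3 = N1 NOR N2 = False NOR False = True
N4 = b NOR c = True NOR False = False
N6 = N2 NOR N3 = False NOR True = False
N7 = N3 NOR N6 = True NOR False = False
N8 = N4 NOR c = False NOR False = True
N10 = N7 NOR N8 = False NOR True = False

N2 = False; N4 = False; N10 = False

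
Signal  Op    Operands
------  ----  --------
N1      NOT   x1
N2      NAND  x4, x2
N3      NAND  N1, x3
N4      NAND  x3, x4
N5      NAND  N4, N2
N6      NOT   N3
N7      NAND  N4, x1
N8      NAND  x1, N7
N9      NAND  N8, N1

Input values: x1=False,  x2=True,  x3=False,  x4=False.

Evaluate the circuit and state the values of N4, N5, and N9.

N1 = NOT x1 = NOT False = True
N2 = x4 NAND x2 = False NAND True = True
N4 = x3 NAND x4 = False NAND False = True
N5 = N4 NAND N2 = True NAND True = False
N7 = N4 NAND x1 = True NAND False = True
N8 = x1 NAND N7 = False NAND True = True
N9 = N8 NAND N1 = True NAND True = False

N4 = True, N5 = False, N9 = False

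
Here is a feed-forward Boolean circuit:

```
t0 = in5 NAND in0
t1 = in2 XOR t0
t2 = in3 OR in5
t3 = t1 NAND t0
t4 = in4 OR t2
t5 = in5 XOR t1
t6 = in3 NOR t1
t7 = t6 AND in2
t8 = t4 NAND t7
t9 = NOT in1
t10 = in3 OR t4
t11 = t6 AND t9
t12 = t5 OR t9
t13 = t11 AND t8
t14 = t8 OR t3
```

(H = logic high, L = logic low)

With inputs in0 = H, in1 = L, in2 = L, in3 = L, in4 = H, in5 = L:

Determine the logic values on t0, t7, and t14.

t0 = in5 NAND in0 = L NAND H = H
t1 = in2 XOR t0 = L XOR H = H
t2 = in3 OR in5 = L OR L = L
t3 = t1 NAND t0 = H NAND H = L
t4 = in4 OR t2 = H OR L = H
t6 = in3 NOR t1 = L NOR H = L
t7 = t6 AND in2 = L AND L = L
t8 = t4 NAND t7 = H NAND L = H
t14 = t8 OR t3 = H OR L = H

t0 = H, t7 = L, t14 = H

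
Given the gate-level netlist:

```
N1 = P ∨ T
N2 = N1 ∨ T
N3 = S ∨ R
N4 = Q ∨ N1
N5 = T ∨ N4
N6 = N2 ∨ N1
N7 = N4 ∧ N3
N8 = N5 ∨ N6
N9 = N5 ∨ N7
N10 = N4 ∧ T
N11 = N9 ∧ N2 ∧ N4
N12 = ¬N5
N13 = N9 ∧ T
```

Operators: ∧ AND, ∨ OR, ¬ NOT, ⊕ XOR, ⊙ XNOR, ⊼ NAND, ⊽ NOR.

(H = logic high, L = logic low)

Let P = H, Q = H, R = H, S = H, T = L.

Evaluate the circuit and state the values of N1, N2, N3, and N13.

N1 = H, N2 = H, N3 = H, N13 = L

N1 = P OR T = H OR L = H
N2 = N1 OR T = H OR L = H
N3 = S OR R = H OR H = H
N4 = Q OR N1 = H OR H = H
N5 = T OR N4 = L OR H = H
N7 = N4 AND N3 = H AND H = H
N9 = N5 OR N7 = H OR H = H
N13 = N9 AND T = H AND L = L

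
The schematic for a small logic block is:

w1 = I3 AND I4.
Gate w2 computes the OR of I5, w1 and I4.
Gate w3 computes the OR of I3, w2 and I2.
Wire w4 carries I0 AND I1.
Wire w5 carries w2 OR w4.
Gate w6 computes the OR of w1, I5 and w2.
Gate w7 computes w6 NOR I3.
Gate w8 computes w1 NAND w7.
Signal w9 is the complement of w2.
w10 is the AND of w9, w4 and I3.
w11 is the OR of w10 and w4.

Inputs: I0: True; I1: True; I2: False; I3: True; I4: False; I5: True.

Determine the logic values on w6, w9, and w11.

w1 = I3 AND I4 = True AND False = False
w2 = I5 OR w1 OR I4 = True OR False OR False = True
w4 = I0 AND I1 = True AND True = True
w6 = w1 OR I5 OR w2 = False OR True OR True = True
w9 = NOT w2 = NOT True = False
w10 = w9 AND w4 AND I3 = False AND True AND True = False
w11 = w10 OR w4 = False OR True = True

w6 = True, w9 = False, w11 = True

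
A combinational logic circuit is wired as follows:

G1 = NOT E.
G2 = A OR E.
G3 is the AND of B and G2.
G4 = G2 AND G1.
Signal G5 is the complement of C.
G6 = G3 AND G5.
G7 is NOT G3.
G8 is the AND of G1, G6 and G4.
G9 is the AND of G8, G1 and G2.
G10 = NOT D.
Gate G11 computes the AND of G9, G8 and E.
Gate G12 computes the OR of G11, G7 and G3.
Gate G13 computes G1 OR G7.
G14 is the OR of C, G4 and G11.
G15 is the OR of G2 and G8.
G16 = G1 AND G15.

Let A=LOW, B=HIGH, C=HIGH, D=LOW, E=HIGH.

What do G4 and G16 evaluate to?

G1 = NOT E = NOT HIGH = LOW
G2 = A OR E = LOW OR HIGH = HIGH
G3 = B AND G2 = HIGH AND HIGH = HIGH
G4 = G2 AND G1 = HIGH AND LOW = LOW
G5 = NOT C = NOT HIGH = LOW
G6 = G3 AND G5 = HIGH AND LOW = LOW
G8 = G1 AND G6 AND G4 = LOW AND LOW AND LOW = LOW
G15 = G2 OR G8 = HIGH OR LOW = HIGH
G16 = G1 AND G15 = LOW AND HIGH = LOW

G4 = LOW; G16 = LOW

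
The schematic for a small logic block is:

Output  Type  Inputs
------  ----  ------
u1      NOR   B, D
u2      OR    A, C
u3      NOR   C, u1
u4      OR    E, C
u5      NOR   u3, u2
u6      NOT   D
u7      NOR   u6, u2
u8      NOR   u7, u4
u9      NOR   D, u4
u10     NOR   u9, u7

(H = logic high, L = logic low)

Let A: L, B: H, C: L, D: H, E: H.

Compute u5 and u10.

u5 = L, u10 = L

u1 = B NOR D = H NOR H = L
u2 = A OR C = L OR L = L
u3 = C NOR u1 = L NOR L = H
u4 = E OR C = H OR L = H
u5 = u3 NOR u2 = H NOR L = L
u6 = NOT D = NOT H = L
u7 = u6 NOR u2 = L NOR L = H
u9 = D NOR u4 = H NOR H = L
u10 = u9 NOR u7 = L NOR H = L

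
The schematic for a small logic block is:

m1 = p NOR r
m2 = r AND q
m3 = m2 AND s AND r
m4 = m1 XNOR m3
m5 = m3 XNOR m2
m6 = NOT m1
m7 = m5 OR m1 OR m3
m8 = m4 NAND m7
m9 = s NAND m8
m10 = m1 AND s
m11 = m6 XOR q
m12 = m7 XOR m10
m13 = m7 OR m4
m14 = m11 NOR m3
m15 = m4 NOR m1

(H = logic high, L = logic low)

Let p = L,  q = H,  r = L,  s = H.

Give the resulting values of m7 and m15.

m1 = p NOR r = L NOR L = H
m2 = r AND q = L AND H = L
m3 = m2 AND s AND r = L AND H AND L = L
m4 = m1 XNOR m3 = H XNOR L = L
m5 = m3 XNOR m2 = L XNOR L = H
m7 = m5 OR m1 OR m3 = H OR H OR L = H
m15 = m4 NOR m1 = L NOR H = L

m7 = H, m15 = L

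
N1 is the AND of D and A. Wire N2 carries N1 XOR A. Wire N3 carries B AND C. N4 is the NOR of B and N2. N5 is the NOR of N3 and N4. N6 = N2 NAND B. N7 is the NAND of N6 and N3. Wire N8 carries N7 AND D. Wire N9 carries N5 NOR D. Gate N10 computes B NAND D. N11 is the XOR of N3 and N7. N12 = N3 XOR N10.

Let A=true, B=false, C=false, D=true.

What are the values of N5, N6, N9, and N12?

N5 = false, N6 = true, N9 = false, N12 = true

N1 = D AND A = true AND true = true
N2 = N1 XOR A = true XOR true = false
N3 = B AND C = false AND false = false
N4 = B NOR N2 = false NOR false = true
N5 = N3 NOR N4 = false NOR true = false
N6 = N2 NAND B = false NAND false = true
N9 = N5 NOR D = false NOR true = false
N10 = B NAND D = false NAND true = true
N12 = N3 XOR N10 = false XOR true = true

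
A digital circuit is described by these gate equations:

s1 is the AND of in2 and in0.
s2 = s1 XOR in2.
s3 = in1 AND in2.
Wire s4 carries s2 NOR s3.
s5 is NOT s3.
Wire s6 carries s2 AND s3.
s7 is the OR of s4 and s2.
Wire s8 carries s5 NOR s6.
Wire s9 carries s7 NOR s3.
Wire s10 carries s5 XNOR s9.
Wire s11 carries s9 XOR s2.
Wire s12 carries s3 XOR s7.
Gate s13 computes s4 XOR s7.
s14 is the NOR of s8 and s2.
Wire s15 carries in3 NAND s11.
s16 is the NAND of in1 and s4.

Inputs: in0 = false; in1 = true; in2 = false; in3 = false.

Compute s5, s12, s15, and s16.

s5 = true, s12 = true, s15 = true, s16 = false

s1 = in2 AND in0 = false AND false = false
s2 = s1 XOR in2 = false XOR false = false
s3 = in1 AND in2 = true AND false = false
s4 = s2 NOR s3 = false NOR false = true
s5 = NOT s3 = NOT false = true
s7 = s4 OR s2 = true OR false = true
s9 = s7 NOR s3 = true NOR false = false
s11 = s9 XOR s2 = false XOR false = false
s12 = s3 XOR s7 = false XOR true = true
s15 = in3 NAND s11 = false NAND false = true
s16 = in1 NAND s4 = true NAND true = false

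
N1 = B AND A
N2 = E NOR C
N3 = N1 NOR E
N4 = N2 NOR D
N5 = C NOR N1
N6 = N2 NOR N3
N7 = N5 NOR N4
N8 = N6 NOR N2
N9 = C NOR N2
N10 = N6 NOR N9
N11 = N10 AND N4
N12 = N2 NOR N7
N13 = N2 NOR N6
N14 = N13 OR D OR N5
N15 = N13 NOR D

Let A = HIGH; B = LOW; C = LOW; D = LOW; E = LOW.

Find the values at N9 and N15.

N9 = LOW; N15 = HIGH

N1 = B AND A = LOW AND HIGH = LOW
N2 = E NOR C = LOW NOR LOW = HIGH
N3 = N1 NOR E = LOW NOR LOW = HIGH
N6 = N2 NOR N3 = HIGH NOR HIGH = LOW
N9 = C NOR N2 = LOW NOR HIGH = LOW
N13 = N2 NOR N6 = HIGH NOR LOW = LOW
N15 = N13 NOR D = LOW NOR LOW = HIGH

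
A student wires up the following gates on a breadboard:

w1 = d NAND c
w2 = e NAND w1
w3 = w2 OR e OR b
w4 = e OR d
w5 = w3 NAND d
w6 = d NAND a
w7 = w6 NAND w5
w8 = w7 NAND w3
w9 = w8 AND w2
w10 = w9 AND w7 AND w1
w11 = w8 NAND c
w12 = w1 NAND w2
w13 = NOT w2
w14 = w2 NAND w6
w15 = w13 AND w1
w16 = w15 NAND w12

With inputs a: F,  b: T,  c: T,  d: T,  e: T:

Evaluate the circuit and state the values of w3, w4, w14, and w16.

w3 = T  w4 = T  w14 = F  w16 = T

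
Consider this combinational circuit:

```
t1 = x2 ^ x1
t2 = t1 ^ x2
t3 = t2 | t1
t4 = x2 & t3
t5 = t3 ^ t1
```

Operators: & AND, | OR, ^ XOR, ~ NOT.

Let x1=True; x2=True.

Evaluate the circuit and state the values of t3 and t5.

t1 = x2 XOR x1 = True XOR True = False
t2 = t1 XOR x2 = False XOR True = True
t3 = t2 OR t1 = True OR False = True
t5 = t3 XOR t1 = True XOR False = True

t3 = True, t5 = True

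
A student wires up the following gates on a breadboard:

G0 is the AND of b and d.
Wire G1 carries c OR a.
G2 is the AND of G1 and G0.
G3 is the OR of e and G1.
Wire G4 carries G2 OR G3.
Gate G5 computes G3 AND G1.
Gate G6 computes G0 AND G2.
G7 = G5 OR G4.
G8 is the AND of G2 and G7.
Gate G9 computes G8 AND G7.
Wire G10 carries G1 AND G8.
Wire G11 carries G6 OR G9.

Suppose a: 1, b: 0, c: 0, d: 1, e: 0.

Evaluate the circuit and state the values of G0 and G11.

G0 = b AND d = 0 AND 1 = 0
G1 = c OR a = 0 OR 1 = 1
G2 = G1 AND G0 = 1 AND 0 = 0
G3 = e OR G1 = 0 OR 1 = 1
G4 = G2 OR G3 = 0 OR 1 = 1
G5 = G3 AND G1 = 1 AND 1 = 1
G6 = G0 AND G2 = 0 AND 0 = 0
G7 = G5 OR G4 = 1 OR 1 = 1
G8 = G2 AND G7 = 0 AND 1 = 0
G9 = G8 AND G7 = 0 AND 1 = 0
G11 = G6 OR G9 = 0 OR 0 = 0

G0 = 0, G11 = 0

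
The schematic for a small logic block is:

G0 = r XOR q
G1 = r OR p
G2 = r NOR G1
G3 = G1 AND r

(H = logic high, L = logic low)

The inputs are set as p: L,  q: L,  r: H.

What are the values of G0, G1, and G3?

G0 = r XOR q = H XOR L = H
G1 = r OR p = H OR L = H
G3 = G1 AND r = H AND H = H

G0 = H, G1 = H, G3 = H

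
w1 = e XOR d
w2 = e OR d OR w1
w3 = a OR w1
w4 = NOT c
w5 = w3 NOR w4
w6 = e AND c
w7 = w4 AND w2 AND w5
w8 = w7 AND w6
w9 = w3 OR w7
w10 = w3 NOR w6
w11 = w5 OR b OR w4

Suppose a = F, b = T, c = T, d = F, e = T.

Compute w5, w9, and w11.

w1 = e XOR d = T XOR F = T
w2 = e OR d OR w1 = T OR F OR T = T
w3 = a OR w1 = F OR T = T
w4 = NOT c = NOT T = F
w5 = w3 NOR w4 = T NOR F = F
w7 = w4 AND w2 AND w5 = F AND T AND F = F
w9 = w3 OR w7 = T OR F = T
w11 = w5 OR b OR w4 = F OR T OR F = T

w5 = F, w9 = T, w11 = T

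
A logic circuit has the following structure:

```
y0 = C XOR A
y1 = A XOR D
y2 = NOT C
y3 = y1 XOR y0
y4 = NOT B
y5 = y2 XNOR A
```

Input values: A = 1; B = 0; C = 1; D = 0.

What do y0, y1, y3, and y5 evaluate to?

y0 = 0  y1 = 1  y3 = 1  y5 = 0

y0 = C XOR A = 1 XOR 1 = 0
y1 = A XOR D = 1 XOR 0 = 1
y2 = NOT C = NOT 1 = 0
y3 = y1 XOR y0 = 1 XOR 0 = 1
y5 = y2 XNOR A = 0 XNOR 1 = 0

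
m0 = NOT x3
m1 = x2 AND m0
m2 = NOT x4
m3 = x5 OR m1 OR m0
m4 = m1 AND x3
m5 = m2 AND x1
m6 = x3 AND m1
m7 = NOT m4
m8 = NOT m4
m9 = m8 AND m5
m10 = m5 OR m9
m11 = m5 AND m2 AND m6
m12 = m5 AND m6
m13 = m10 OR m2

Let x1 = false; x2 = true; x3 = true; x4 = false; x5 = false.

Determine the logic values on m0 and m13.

m0 = NOT x3 = NOT true = false
m1 = x2 AND m0 = true AND false = false
m2 = NOT x4 = NOT false = true
m4 = m1 AND x3 = false AND true = false
m5 = m2 AND x1 = true AND false = false
m8 = NOT m4 = NOT false = true
m9 = m8 AND m5 = true AND false = false
m10 = m5 OR m9 = false OR false = false
m13 = m10 OR m2 = false OR true = true

m0 = false; m13 = true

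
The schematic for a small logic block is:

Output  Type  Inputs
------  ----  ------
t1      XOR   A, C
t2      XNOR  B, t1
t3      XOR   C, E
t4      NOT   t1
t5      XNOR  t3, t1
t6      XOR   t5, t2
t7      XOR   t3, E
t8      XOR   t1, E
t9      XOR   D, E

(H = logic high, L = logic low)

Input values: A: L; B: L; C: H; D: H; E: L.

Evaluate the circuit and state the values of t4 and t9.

t1 = A XOR C = L XOR H = H
t4 = NOT t1 = NOT H = L
t9 = D XOR E = H XOR L = H

t4 = L  t9 = H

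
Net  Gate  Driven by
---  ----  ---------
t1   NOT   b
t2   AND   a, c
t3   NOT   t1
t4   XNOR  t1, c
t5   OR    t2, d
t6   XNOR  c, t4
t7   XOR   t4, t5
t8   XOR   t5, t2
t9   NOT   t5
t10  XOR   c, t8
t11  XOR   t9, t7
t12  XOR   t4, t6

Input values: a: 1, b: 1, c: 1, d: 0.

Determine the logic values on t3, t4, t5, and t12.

t3 = 1; t4 = 0; t5 = 1; t12 = 0

t1 = NOT b = NOT 1 = 0
t2 = a AND c = 1 AND 1 = 1
t3 = NOT t1 = NOT 0 = 1
t4 = t1 XNOR c = 0 XNOR 1 = 0
t5 = t2 OR d = 1 OR 0 = 1
t6 = c XNOR t4 = 1 XNOR 0 = 0
t12 = t4 XOR t6 = 0 XOR 0 = 0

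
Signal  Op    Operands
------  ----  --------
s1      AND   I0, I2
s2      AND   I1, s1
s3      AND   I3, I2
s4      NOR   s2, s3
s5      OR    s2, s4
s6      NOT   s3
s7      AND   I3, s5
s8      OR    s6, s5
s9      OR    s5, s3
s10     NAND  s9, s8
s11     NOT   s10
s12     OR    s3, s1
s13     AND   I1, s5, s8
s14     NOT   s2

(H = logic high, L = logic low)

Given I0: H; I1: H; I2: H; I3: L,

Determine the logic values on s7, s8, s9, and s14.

s1 = I0 AND I2 = H AND H = H
s2 = I1 AND s1 = H AND H = H
s3 = I3 AND I2 = L AND H = L
s4 = s2 NOR s3 = H NOR L = L
s5 = s2 OR s4 = H OR L = H
s6 = NOT s3 = NOT L = H
s7 = I3 AND s5 = L AND H = L
s8 = s6 OR s5 = H OR H = H
s9 = s5 OR s3 = H OR L = H
s14 = NOT s2 = NOT H = L

s7 = L  s8 = H  s9 = H  s14 = L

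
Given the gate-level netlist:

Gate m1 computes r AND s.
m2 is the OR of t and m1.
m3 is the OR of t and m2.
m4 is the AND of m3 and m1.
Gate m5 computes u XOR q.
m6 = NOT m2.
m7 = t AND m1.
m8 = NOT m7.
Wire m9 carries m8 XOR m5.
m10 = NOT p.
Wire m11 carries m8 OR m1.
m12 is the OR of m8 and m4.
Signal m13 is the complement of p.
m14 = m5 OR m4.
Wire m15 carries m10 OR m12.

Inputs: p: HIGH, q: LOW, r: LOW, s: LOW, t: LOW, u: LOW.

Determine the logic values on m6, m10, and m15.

m6 = HIGH; m10 = LOW; m15 = HIGH

m1 = r AND s = LOW AND LOW = LOW
m2 = t OR m1 = LOW OR LOW = LOW
m3 = t OR m2 = LOW OR LOW = LOW
m4 = m3 AND m1 = LOW AND LOW = LOW
m6 = NOT m2 = NOT LOW = HIGH
m7 = t AND m1 = LOW AND LOW = LOW
m8 = NOT m7 = NOT LOW = HIGH
m10 = NOT p = NOT HIGH = LOW
m12 = m8 OR m4 = HIGH OR LOW = HIGH
m15 = m10 OR m12 = LOW OR HIGH = HIGH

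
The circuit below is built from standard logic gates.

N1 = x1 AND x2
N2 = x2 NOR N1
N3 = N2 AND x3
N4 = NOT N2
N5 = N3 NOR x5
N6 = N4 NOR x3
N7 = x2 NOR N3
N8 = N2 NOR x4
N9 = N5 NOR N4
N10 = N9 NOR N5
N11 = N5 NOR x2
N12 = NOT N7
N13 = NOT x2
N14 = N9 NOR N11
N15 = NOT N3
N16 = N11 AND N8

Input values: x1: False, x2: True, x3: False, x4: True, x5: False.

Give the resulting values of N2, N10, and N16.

N2 = False, N10 = False, N16 = False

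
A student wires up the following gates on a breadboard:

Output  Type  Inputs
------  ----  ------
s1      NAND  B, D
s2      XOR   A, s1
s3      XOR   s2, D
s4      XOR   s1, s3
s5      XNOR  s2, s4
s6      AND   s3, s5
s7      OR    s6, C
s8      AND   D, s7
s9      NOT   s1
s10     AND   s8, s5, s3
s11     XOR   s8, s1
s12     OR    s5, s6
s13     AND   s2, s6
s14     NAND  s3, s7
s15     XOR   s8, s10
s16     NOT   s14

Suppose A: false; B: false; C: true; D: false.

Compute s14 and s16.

s14 = false, s16 = true

s1 = B NAND D = false NAND false = true
s2 = A XOR s1 = false XOR true = true
s3 = s2 XOR D = true XOR false = true
s4 = s1 XOR s3 = true XOR true = false
s5 = s2 XNOR s4 = true XNOR false = false
s6 = s3 AND s5 = true AND false = false
s7 = s6 OR C = false OR true = true
s14 = s3 NAND s7 = true NAND true = false
s16 = NOT s14 = NOT false = true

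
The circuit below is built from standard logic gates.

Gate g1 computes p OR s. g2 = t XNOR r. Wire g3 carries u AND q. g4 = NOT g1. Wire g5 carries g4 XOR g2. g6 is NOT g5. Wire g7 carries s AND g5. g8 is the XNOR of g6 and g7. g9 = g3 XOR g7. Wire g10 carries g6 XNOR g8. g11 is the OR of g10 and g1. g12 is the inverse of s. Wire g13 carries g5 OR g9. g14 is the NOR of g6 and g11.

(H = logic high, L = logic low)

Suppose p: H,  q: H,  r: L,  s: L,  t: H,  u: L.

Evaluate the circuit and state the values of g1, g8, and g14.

g1 = p OR s = H OR L = H
g2 = t XNOR r = H XNOR L = L
g4 = NOT g1 = NOT H = L
g5 = g4 XOR g2 = L XOR L = L
g6 = NOT g5 = NOT L = H
g7 = s AND g5 = L AND L = L
g8 = g6 XNOR g7 = H XNOR L = L
g10 = g6 XNOR g8 = H XNOR L = L
g11 = g10 OR g1 = L OR H = H
g14 = g6 NOR g11 = H NOR H = L

g1 = H  g8 = L  g14 = L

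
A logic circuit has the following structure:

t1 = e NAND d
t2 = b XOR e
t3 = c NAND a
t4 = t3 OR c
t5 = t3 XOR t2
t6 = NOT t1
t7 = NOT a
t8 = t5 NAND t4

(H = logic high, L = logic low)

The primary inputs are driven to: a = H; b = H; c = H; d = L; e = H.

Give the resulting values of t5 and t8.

t5 = L, t8 = H

t2 = b XOR e = H XOR H = L
t3 = c NAND a = H NAND H = L
t4 = t3 OR c = L OR H = H
t5 = t3 XOR t2 = L XOR L = L
t8 = t5 NAND t4 = L NAND H = H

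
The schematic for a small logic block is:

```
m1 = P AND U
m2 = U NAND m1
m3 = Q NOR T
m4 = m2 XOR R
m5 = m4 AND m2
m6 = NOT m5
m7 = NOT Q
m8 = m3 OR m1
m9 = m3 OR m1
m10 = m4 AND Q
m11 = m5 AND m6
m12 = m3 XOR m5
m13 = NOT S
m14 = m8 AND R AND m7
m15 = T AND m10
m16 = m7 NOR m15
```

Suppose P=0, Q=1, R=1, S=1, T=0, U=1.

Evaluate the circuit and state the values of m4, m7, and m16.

m1 = P AND U = 0 AND 1 = 0
m2 = U NAND m1 = 1 NAND 0 = 1
m4 = m2 XOR R = 1 XOR 1 = 0
m7 = NOT Q = NOT 1 = 0
m10 = m4 AND Q = 0 AND 1 = 0
m15 = T AND m10 = 0 AND 0 = 0
m16 = m7 NOR m15 = 0 NOR 0 = 1

m4 = 0  m7 = 0  m16 = 1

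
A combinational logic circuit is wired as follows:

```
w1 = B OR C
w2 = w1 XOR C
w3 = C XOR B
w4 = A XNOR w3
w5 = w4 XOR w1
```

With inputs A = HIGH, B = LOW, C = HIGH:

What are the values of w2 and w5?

w1 = B OR C = LOW OR HIGH = HIGH
w2 = w1 XOR C = HIGH XOR HIGH = LOW
w3 = C XOR B = HIGH XOR LOW = HIGH
w4 = A XNOR w3 = HIGH XNOR HIGH = HIGH
w5 = w4 XOR w1 = HIGH XOR HIGH = LOW

w2 = LOW, w5 = LOW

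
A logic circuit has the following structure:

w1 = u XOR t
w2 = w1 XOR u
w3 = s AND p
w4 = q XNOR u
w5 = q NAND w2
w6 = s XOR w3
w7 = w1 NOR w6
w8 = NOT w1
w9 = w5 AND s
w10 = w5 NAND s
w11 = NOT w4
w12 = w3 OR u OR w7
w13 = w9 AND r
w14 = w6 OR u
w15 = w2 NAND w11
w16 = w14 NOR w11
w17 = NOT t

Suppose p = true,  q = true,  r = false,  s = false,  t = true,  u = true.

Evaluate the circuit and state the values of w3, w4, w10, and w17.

w3 = false, w4 = true, w10 = true, w17 = false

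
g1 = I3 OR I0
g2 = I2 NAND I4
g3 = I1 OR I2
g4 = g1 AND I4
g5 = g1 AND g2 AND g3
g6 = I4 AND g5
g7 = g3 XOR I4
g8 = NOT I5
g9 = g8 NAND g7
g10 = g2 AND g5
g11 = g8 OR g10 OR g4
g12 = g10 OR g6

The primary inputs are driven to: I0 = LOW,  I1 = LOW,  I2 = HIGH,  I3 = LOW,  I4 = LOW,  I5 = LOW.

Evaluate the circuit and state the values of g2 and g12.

g1 = I3 OR I0 = LOW OR LOW = LOW
g2 = I2 NAND I4 = HIGH NAND LOW = HIGH
g3 = I1 OR I2 = LOW OR HIGH = HIGH
g5 = g1 AND g2 AND g3 = LOW AND HIGH AND HIGH = LOW
g6 = I4 AND g5 = LOW AND LOW = LOW
g10 = g2 AND g5 = HIGH AND LOW = LOW
g12 = g10 OR g6 = LOW OR LOW = LOW

g2 = HIGH  g12 = LOW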